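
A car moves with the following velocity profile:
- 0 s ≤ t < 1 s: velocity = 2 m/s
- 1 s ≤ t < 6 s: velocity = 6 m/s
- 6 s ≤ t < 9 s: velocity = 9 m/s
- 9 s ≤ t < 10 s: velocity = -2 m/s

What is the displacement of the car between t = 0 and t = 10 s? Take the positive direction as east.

57 m

Displacement is the signed area under the v-t curve.
0–1 s: 2 × 1 = 2 m
1–6 s: 6 × 5 = 30 m
6–9 s: 9 × 3 = 27 m
9–10 s: -2 × 1 = -2 m
Net displacement = 57 m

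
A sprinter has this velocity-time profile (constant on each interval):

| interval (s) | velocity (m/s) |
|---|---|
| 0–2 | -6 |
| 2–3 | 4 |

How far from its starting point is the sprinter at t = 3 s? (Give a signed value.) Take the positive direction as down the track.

-8 m

Net displacement equals the area under the velocity-time graph (areas below the axis count negative).
0–2 s: -6 × 2 = -12 m
2–3 s: 4 × 1 = 4 m
Net displacement = -8 m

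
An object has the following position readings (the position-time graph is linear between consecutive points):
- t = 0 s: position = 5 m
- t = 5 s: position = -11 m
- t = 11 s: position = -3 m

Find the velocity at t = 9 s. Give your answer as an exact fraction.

4/3 m/s

Velocity is the slope of the x-t graph on 5–11 s: (-3 − -11)/(11 − 5) = 4/3 m/s.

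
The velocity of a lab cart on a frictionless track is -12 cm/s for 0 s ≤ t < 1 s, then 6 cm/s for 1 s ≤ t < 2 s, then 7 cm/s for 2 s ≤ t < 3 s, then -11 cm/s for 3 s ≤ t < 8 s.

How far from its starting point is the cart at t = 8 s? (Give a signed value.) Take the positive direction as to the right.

Net displacement equals the area under the velocity-time graph (areas below the axis count negative).
0–1 s: -12 × 1 = -12 cm
1–2 s: 6 × 1 = 6 cm
2–3 s: 7 × 1 = 7 cm
3–8 s: -11 × 5 = -55 cm
Net displacement = -54 cm

-54 cm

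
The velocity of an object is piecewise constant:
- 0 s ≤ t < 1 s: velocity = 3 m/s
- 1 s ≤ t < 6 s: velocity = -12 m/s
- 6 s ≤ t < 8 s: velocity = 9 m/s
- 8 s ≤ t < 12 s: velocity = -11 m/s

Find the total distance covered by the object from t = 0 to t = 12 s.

Total distance travelled is ∫|v| dt — sum the magnitudes of each area piece.
0–1 s: |3| × 1 = 3 m
1–6 s: |-12| × 5 = 60 m
6–8 s: |9| × 2 = 18 m
8–12 s: |-11| × 4 = 44 m
Total distance = 125 m

125 m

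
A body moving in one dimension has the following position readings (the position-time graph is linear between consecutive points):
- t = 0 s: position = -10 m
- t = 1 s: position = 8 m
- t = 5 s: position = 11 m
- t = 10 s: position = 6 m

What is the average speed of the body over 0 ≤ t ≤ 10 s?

Average speed = (total path length)/(elapsed time); on a piecewise-linear x-t graph the path length is Σ|Δx|.
0–1 s: |Δx| = |8 − -10| = 18 m
1–5 s: |Δx| = |11 − 8| = 3 m
5–10 s: |Δx| = |6 − 11| = 5 m
Total path = 26 m; average speed = 26/10 = 2.6 m/s.

2.6 m/s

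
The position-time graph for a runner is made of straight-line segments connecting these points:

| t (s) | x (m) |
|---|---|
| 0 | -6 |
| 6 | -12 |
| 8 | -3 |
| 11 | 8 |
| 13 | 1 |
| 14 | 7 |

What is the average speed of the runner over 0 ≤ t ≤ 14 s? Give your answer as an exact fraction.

Average speed = (total path length)/(elapsed time); on a piecewise-linear x-t graph the path length is Σ|Δx|.
0–6 s: |Δx| = |-12 − -6| = 6 m
6–8 s: |Δx| = |-3 − -12| = 9 m
8–11 s: |Δx| = |8 − -3| = 11 m
11–13 s: |Δx| = |1 − 8| = 7 m
13–14 s: |Δx| = |7 − 1| = 6 m
Total path = 39 m; average speed = 39/14 = 39/14 m/s.

39/14 m/s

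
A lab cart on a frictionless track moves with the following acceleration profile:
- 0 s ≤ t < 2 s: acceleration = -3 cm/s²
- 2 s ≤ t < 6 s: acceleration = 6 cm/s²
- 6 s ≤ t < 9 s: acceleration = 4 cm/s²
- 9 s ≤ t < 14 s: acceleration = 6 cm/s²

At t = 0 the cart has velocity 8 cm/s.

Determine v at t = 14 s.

68 cm/s

Δv equals the area under the a-t graph; then v = v₀ + Δv.
0–2 s: -3 × 2 = -6 cm/s
2–6 s: 6 × 4 = 24 cm/s
6–9 s: 4 × 3 = 12 cm/s
9–14 s: 6 × 5 = 30 cm/s
Δv = 60 cm/s, so v(14) = 8 + (60) = 68 cm/s.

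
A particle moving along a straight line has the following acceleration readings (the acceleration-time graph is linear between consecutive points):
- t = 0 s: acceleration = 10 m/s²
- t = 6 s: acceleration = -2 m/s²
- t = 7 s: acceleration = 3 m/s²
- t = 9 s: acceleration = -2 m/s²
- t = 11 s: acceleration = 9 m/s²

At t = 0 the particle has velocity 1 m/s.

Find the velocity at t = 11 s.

Δv equals the area under the a-t graph; then v = v₀ + Δv.
0–6 s: ½(10 + -2)(6) = 24 m/s
6–7 s: ½(-2 + 3)(1) = 0.5 m/s
7–9 s: ½(3 + -2)(2) = 1 m/s
9–11 s: ½(-2 + 9)(2) = 7 m/s
Δv = 32.5 m/s, so v(11) = 1 + (32.5) = 33.5 m/s.

33.5 m/s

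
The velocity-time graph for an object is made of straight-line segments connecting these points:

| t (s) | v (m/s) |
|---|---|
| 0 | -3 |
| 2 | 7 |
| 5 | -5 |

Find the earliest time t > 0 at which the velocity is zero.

t = 0.6 s

v changes sign on 0–2 s (from -3 to 7); the graph is linear there, so v = 0 at t = 0 + (3)·(2 − 0)/(7 − -3) = 0.6 s.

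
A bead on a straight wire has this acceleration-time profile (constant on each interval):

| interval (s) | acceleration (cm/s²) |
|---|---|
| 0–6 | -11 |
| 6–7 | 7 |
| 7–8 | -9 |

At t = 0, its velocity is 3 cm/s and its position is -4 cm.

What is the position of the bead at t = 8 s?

On each constant-a segment, Δv = aΔt and Δx = v₀Δt + ½aΔt²; chain segment to segment.
0–6 s: v starts 3 cm/s; Δx = 3·6 + ½·-11·6² = -180 cm; v ends -63 cm/s.
6–7 s: v starts -63 cm/s; Δx = -63·1 + ½·7·1² = -59.5 cm; v ends -56 cm/s.
7–8 s: v starts -56 cm/s; Δx = -56·1 + ½·-9·1² = -60.5 cm; v ends -65 cm/s.
x(8) = -4 + Σ Δx = -304 cm.

-304 cm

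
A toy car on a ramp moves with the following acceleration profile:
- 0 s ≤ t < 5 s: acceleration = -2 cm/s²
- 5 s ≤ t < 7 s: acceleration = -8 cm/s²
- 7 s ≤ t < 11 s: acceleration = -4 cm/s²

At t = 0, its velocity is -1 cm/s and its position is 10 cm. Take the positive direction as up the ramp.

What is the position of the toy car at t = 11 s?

-198 cm

On each constant-a segment, Δv = aΔt and Δx = v₀Δt + ½aΔt²; chain segment to segment.
0–5 s: v starts -1 cm/s; Δx = -1·5 + ½·-2·5² = -30 cm; v ends -11 cm/s.
5–7 s: v starts -11 cm/s; Δx = -11·2 + ½·-8·2² = -38 cm; v ends -27 cm/s.
7–11 s: v starts -27 cm/s; Δx = -27·4 + ½·-4·4² = -140 cm; v ends -43 cm/s.
x(11) = 10 + Σ Δx = -198 cm.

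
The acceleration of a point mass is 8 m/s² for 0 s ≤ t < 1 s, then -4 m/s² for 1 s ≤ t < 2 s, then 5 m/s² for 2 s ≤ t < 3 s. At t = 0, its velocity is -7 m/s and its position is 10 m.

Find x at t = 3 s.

5.5 m

On each constant-a segment, Δv = aΔt and Δx = v₀Δt + ½aΔt²; chain segment to segment.
0–1 s: v starts -7 m/s; Δx = -7·1 + ½·8·1² = -3 m; v ends 1 m/s.
1–2 s: v starts 1 m/s; Δx = 1·1 + ½·-4·1² = -1 m; v ends -3 m/s.
2–3 s: v starts -3 m/s; Δx = -3·1 + ½·5·1² = -0.5 m; v ends 2 m/s.
x(3) = 10 + Σ Δx = 5.5 m.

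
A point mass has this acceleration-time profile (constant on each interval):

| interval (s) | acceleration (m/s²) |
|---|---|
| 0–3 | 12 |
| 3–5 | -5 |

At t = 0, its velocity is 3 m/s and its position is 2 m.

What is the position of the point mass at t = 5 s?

On each constant-a segment, Δv = aΔt and Δx = v₀Δt + ½aΔt²; chain segment to segment.
0–3 s: v starts 3 m/s; Δx = 3·3 + ½·12·3² = 63 m; v ends 39 m/s.
3–5 s: v starts 39 m/s; Δx = 39·2 + ½·-5·2² = 68 m; v ends 29 m/s.
x(5) = 2 + Σ Δx = 133 m.

133 m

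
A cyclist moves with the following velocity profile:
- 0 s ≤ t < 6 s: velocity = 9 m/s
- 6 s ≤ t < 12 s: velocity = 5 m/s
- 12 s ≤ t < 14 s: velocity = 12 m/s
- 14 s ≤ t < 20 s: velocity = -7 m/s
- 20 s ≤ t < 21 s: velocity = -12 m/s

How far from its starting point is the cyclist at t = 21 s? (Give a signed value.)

54 m

Net displacement equals the area under the velocity-time graph (areas below the axis count negative).
0–6 s: 9 × 6 = 54 m
6–12 s: 5 × 6 = 30 m
12–14 s: 12 × 2 = 24 m
14–20 s: -7 × 6 = -42 m
20–21 s: -12 × 1 = -12 m
Net displacement = 54 m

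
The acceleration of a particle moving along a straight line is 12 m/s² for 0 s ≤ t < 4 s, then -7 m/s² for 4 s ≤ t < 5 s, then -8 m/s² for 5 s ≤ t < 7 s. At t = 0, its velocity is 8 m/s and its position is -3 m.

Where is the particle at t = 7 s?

259.5 m

On each constant-a segment, Δv = aΔt and Δx = v₀Δt + ½aΔt²; chain segment to segment.
0–4 s: v starts 8 m/s; Δx = 8·4 + ½·12·4² = 128 m; v ends 56 m/s.
4–5 s: v starts 56 m/s; Δx = 56·1 + ½·-7·1² = 52.5 m; v ends 49 m/s.
5–7 s: v starts 49 m/s; Δx = 49·2 + ½·-8·2² = 82 m; v ends 33 m/s.
x(7) = -3 + Σ Δx = 259.5 m.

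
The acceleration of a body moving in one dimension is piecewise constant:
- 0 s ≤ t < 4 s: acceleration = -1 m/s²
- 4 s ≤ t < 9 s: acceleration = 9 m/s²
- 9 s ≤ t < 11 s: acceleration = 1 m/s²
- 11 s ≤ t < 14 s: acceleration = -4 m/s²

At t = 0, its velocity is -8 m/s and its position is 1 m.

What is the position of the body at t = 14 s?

On each constant-a segment, Δv = aΔt and Δx = v₀Δt + ½aΔt²; chain segment to segment.
0–4 s: v starts -8 m/s; Δx = -8·4 + ½·-1·4² = -40 m; v ends -12 m/s.
4–9 s: v starts -12 m/s; Δx = -12·5 + ½·9·5² = 52.5 m; v ends 33 m/s.
9–11 s: v starts 33 m/s; Δx = 33·2 + ½·1·2² = 68 m; v ends 35 m/s.
11–14 s: v starts 35 m/s; Δx = 35·3 + ½·-4·3² = 87 m; v ends 23 m/s.
x(14) = 1 + Σ Δx = 168.5 m.

168.5 m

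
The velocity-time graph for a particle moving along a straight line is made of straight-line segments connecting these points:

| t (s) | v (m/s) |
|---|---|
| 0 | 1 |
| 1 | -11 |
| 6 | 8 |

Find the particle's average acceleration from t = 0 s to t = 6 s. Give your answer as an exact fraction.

Average acceleration = Δv/Δt = (8 − 1)/(6 − 0) = 7/6 m/s².

7/6 m/s²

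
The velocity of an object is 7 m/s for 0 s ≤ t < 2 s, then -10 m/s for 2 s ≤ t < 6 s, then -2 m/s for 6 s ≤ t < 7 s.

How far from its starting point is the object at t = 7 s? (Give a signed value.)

-28 m

Displacement is the signed area under the v-t curve.
0–2 s: 7 × 2 = 14 m
2–6 s: -10 × 4 = -40 m
6–7 s: -2 × 1 = -2 m
Net displacement = -28 m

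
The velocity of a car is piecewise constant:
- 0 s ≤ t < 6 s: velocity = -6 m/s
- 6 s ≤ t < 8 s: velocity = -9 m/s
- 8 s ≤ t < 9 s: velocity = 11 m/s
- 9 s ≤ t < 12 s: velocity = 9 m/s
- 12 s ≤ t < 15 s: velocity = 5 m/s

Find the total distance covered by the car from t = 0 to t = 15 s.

Total distance travelled is ∫|v| dt — sum the magnitudes of each area piece.
0–6 s: |-6| × 6 = 36 m
6–8 s: |-9| × 2 = 18 m
8–9 s: |11| × 1 = 11 m
9–12 s: |9| × 3 = 27 m
12–15 s: |5| × 3 = 15 m
Total distance = 107 m

107 m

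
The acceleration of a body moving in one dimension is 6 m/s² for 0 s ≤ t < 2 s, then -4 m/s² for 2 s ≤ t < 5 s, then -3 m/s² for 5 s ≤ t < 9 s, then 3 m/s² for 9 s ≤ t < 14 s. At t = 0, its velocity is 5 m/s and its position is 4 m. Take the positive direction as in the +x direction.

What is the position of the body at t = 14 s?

On each constant-a segment, Δv = aΔt and Δx = v₀Δt + ½aΔt²; chain segment to segment.
0–2 s: v starts 5 m/s; Δx = 5·2 + ½·6·2² = 22 m; v ends 17 m/s.
2–5 s: v starts 17 m/s; Δx = 17·3 + ½·-4·3² = 33 m; v ends 5 m/s.
5–9 s: v starts 5 m/s; Δx = 5·4 + ½·-3·4² = -4 m; v ends -7 m/s.
9–14 s: v starts -7 m/s; Δx = -7·5 + ½·3·5² = 2.5 m; v ends 8 m/s.
x(14) = 4 + Σ Δx = 57.5 m.

57.5 m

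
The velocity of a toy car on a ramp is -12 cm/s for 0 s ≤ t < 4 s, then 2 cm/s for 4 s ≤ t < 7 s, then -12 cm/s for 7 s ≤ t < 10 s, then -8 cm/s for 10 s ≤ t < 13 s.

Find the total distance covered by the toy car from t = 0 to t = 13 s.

Distance (not displacement) is the total path length: add the absolute areas under v-t.
0–4 s: |-12| × 4 = 48 cm
4–7 s: |2| × 3 = 6 cm
7–10 s: |-12| × 3 = 36 cm
10–13 s: |-8| × 3 = 24 cm
Total distance = 114 cm

114 cm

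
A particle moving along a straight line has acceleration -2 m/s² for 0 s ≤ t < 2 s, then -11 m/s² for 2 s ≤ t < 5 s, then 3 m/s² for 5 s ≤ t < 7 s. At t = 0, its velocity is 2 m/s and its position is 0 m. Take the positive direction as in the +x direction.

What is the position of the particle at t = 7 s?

-119.5 m

On each constant-a segment, Δv = aΔt and Δx = v₀Δt + ½aΔt²; chain segment to segment.
0–2 s: v starts 2 m/s; Δx = 2·2 + ½·-2·2² = 0 m; v ends -2 m/s.
2–5 s: v starts -2 m/s; Δx = -2·3 + ½·-11·3² = -55.5 m; v ends -35 m/s.
5–7 s: v starts -35 m/s; Δx = -35·2 + ½·3·2² = -64 m; v ends -29 m/s.
x(7) = 0 + Σ Δx = -119.5 m.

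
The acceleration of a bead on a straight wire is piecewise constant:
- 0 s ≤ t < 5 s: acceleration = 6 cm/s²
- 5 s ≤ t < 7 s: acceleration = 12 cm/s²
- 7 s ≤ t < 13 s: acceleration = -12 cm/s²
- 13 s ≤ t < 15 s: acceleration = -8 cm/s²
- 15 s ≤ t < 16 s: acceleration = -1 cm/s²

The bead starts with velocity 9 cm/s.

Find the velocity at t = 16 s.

-26 cm/s

Δv equals the area under the a-t graph; then v = v₀ + Δv.
0–5 s: 6 × 5 = 30 cm/s
5–7 s: 12 × 2 = 24 cm/s
7–13 s: -12 × 6 = -72 cm/s
13–15 s: -8 × 2 = -16 cm/s
15–16 s: -1 × 1 = -1 cm/s
Δv = -35 cm/s, so v(16) = 9 + (-35) = -26 cm/s.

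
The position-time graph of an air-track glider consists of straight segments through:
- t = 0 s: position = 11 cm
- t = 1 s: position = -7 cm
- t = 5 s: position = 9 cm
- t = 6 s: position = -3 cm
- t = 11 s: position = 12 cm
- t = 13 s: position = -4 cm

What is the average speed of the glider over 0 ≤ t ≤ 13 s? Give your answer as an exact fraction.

Average speed = (total path length)/(elapsed time); on a piecewise-linear x-t graph the path length is Σ|Δx|.
0–1 s: |Δx| = |-7 − 11| = 18 cm
1–5 s: |Δx| = |9 − -7| = 16 cm
5–6 s: |Δx| = |-3 − 9| = 12 cm
6–11 s: |Δx| = |12 − -3| = 15 cm
11–13 s: |Δx| = |-4 − 12| = 16 cm
Total path = 77 cm; average speed = 77/13 = 77/13 cm/s.

77/13 cm/s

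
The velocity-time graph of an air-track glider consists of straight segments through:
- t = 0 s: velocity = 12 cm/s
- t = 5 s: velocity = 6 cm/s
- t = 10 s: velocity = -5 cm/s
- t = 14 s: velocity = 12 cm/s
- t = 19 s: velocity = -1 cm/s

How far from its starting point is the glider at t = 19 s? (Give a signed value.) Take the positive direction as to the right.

89 cm

Net displacement equals the area under the velocity-time graph (areas below the axis count negative).
0–5 s: ½(12 + 6)(5) = 45 cm
5–10 s: ½(6 + -5)(5) = 2.5 cm
10–14 s: ½(-5 + 12)(4) = 14 cm
14–19 s: ½(12 + -1)(5) = 27.5 cm
Net displacement = 89 cm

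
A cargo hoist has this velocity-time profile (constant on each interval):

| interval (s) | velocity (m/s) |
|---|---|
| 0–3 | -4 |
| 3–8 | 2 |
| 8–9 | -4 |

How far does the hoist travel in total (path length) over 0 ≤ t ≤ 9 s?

26 m

Total distance travelled is ∫|v| dt — sum the magnitudes of each area piece.
0–3 s: |-4| × 3 = 12 m
3–8 s: |2| × 5 = 10 m
8–9 s: |-4| × 1 = 4 m
Total distance = 26 m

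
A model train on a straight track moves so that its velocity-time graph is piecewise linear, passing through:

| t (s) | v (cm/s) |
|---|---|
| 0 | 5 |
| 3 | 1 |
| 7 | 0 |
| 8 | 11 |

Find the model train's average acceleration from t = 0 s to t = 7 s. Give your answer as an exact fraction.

-5/7 cm/s²

Average acceleration = Δv/Δt = (0 − 5)/(7 − 0) = -5/7 cm/s².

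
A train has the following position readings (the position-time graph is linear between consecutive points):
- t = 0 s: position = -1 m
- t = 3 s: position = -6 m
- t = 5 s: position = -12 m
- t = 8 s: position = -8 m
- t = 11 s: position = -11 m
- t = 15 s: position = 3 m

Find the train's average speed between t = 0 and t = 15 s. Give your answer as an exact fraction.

Average speed = (total path length)/(elapsed time); on a piecewise-linear x-t graph the path length is Σ|Δx|.
0–3 s: |Δx| = |-6 − -1| = 5 m
3–5 s: |Δx| = |-12 − -6| = 6 m
5–8 s: |Δx| = |-8 − -12| = 4 m
8–11 s: |Δx| = |-11 − -8| = 3 m
11–15 s: |Δx| = |3 − -11| = 14 m
Total path = 32 m; average speed = 32/15 = 32/15 m/s.

32/15 m/s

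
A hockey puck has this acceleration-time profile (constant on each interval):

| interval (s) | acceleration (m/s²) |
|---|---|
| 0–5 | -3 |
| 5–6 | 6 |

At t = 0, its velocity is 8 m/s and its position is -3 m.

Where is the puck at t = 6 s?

On each constant-a segment, Δv = aΔt and Δx = v₀Δt + ½aΔt²; chain segment to segment.
0–5 s: v starts 8 m/s; Δx = 8·5 + ½·-3·5² = 2.5 m; v ends -7 m/s.
5–6 s: v starts -7 m/s; Δx = -7·1 + ½·6·1² = -4 m; v ends -1 m/s.
x(6) = -3 + Σ Δx = -4.5 m.

-4.5 m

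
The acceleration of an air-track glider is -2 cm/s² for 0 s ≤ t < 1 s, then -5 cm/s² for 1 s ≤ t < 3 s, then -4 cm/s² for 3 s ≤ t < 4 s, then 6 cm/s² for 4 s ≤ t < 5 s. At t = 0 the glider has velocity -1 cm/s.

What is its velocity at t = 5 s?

-11 cm/s

Δv equals the area under the a-t graph; then v = v₀ + Δv.
0–1 s: -2 × 1 = -2 cm/s
1–3 s: -5 × 2 = -10 cm/s
3–4 s: -4 × 1 = -4 cm/s
4–5 s: 6 × 1 = 6 cm/s
Δv = -10 cm/s, so v(5) = -1 + (-10) = -11 cm/s.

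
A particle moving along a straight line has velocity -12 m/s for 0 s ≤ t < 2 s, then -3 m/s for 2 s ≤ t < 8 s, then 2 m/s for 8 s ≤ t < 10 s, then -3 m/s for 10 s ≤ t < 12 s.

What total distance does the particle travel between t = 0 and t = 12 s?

52 m

Distance (not displacement) is the total path length: add the absolute areas under v-t.
0–2 s: |-12| × 2 = 24 m
2–8 s: |-3| × 6 = 18 m
8–10 s: |2| × 2 = 4 m
10–12 s: |-3| × 2 = 6 m
Total distance = 52 m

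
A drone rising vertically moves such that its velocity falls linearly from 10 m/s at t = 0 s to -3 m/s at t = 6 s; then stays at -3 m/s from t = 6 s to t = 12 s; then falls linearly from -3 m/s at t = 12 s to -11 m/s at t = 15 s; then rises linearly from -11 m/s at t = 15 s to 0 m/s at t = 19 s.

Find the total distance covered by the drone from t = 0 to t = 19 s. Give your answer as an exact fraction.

1120/13 m

Distance (not displacement) is the total path length: add the absolute areas under v-t.
0–6 s: v = 0 at t = 60/13 s; triangle areas 300/13 + 27/13 = 327/13 m
6–12 s: |-3| × 6 = 18 m
12–15 s: |½(-3 + -11)(3)| = 21 m
15–19 s: |½(-11 + 0)(4)| = 22 m
Total distance = 1120/13 m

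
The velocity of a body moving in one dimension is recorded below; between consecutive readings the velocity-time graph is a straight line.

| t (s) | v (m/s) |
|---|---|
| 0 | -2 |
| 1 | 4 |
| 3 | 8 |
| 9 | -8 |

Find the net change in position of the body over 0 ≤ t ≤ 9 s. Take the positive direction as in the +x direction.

13 m

Net displacement equals the area under the velocity-time graph (areas below the axis count negative).
0–1 s: ½(-2 + 4)(1) = 1 m
1–3 s: ½(4 + 8)(2) = 12 m
3–9 s: ½(8 + -8)(6) = 0 m
Net displacement = 13 m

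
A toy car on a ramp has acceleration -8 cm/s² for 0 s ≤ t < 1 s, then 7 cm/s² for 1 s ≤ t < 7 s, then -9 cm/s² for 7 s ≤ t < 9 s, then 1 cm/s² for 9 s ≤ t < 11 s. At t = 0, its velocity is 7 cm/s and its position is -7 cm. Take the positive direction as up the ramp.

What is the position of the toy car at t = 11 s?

On each constant-a segment, Δv = aΔt and Δx = v₀Δt + ½aΔt²; chain segment to segment.
0–1 s: v starts 7 cm/s; Δx = 7·1 + ½·-8·1² = 3 cm; v ends -1 cm/s.
1–7 s: v starts -1 cm/s; Δx = -1·6 + ½·7·6² = 120 cm; v ends 41 cm/s.
7–9 s: v starts 41 cm/s; Δx = 41·2 + ½·-9·2² = 64 cm; v ends 23 cm/s.
9–11 s: v starts 23 cm/s; Δx = 23·2 + ½·1·2² = 48 cm; v ends 25 cm/s.
x(11) = -7 + Σ Δx = 228 cm.

228 cm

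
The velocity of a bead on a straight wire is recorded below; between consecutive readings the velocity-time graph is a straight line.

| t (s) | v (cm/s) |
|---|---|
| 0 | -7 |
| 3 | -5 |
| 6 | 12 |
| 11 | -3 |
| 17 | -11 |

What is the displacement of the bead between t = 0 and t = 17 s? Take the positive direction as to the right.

Net displacement equals the area under the velocity-time graph (areas below the axis count negative).
0–3 s: ½(-7 + -5)(3) = -18 cm
3–6 s: ½(-5 + 12)(3) = 10.5 cm
6–11 s: ½(12 + -3)(5) = 22.5 cm
11–17 s: ½(-3 + -11)(6) = -42 cm
Net displacement = -27 cm

-27 cm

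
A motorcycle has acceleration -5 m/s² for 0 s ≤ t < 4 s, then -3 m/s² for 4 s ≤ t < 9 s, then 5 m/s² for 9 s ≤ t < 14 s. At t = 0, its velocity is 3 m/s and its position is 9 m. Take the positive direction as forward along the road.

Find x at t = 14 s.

On each constant-a segment, Δv = aΔt and Δx = v₀Δt + ½aΔt²; chain segment to segment.
0–4 s: v starts 3 m/s; Δx = 3·4 + ½·-5·4² = -28 m; v ends -17 m/s.
4–9 s: v starts -17 m/s; Δx = -17·5 + ½·-3·5² = -122.5 m; v ends -32 m/s.
9–14 s: v starts -32 m/s; Δx = -32·5 + ½·5·5² = -97.5 m; v ends -7 m/s.
x(14) = 9 + Σ Δx = -239 m.

-239 m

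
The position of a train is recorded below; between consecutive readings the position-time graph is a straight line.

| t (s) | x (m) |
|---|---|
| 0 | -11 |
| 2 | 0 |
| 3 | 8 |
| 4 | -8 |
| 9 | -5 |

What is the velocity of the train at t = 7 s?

Velocity is the slope of the x-t graph on 4–9 s: (-5 − -8)/(9 − 4) = 0.6 m/s.

0.6 m/s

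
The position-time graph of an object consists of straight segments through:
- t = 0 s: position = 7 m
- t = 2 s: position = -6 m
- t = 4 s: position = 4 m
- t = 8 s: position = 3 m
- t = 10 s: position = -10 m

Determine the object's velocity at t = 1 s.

-6.5 m/s

Velocity is the slope of the x-t graph on 0–2 s: (-6 − 7)/(2 − 0) = -6.5 m/s.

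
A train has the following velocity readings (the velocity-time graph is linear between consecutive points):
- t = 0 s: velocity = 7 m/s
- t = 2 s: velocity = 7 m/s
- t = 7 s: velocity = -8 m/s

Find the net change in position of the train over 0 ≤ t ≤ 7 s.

Displacement is the signed area under the v-t curve.
0–2 s: 7 × 2 = 14 m
2–7 s: ½(7 + -8)(5) = -2.5 m
Net displacement = 11.5 m

11.5 m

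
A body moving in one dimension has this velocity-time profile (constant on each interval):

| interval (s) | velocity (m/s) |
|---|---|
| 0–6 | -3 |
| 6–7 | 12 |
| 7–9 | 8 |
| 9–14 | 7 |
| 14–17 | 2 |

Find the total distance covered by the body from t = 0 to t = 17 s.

87 m

Distance (not displacement) is the total path length: add the absolute areas under v-t.
0–6 s: |-3| × 6 = 18 m
6–7 s: |12| × 1 = 12 m
7–9 s: |8| × 2 = 16 m
9–14 s: |7| × 5 = 35 m
14–17 s: |2| × 3 = 6 m
Total distance = 87 m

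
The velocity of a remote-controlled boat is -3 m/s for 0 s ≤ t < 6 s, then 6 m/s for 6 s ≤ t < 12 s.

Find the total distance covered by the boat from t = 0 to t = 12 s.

54 m

Total distance travelled is ∫|v| dt — sum the magnitudes of each area piece.
0–6 s: |-3| × 6 = 18 m
6–12 s: |6| × 6 = 36 m
Total distance = 54 m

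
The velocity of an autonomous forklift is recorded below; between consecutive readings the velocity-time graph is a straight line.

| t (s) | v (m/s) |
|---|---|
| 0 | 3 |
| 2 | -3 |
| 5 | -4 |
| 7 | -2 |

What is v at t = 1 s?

0 m/s

On 0–2 s the graph is linear from 3 to -3 m/s: v(1) = 3 + (-3 − 3)·(1 − 0)/(2 − 0) = 0 m/s.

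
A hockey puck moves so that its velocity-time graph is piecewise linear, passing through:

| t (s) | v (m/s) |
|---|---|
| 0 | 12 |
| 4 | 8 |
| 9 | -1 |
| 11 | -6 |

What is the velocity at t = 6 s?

On 4–9 s the graph is linear from 8 to -1 m/s: v(6) = 8 + (-1 − 8)·(6 − 4)/(9 − 4) = 4.4 m/s.

4.4 m/s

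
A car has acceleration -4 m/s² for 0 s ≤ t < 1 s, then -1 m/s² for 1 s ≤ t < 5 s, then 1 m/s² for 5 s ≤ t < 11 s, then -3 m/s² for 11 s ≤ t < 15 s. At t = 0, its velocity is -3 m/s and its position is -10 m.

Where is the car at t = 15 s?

On each constant-a segment, Δv = aΔt and Δx = v₀Δt + ½aΔt²; chain segment to segment.
0–1 s: v starts -3 m/s; Δx = -3·1 + ½·-4·1² = -5 m; v ends -7 m/s.
1–5 s: v starts -7 m/s; Δx = -7·4 + ½·-1·4² = -36 m; v ends -11 m/s.
5–11 s: v starts -11 m/s; Δx = -11·6 + ½·1·6² = -48 m; v ends -5 m/s.
11–15 s: v starts -5 m/s; Δx = -5·4 + ½·-3·4² = -44 m; v ends -17 m/s.
x(15) = -10 + Σ Δx = -143 m.

-143 m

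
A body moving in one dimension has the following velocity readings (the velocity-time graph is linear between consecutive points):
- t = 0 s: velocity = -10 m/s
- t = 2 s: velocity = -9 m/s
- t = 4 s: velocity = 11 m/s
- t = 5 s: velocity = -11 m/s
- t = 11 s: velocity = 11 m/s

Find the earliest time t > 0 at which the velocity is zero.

v changes sign on 2–4 s (from -9 to 11); the graph is linear there, so v = 0 at t = 2 + (9)·(4 − 2)/(11 − -9) = 2.9 s.

t = 2.9 s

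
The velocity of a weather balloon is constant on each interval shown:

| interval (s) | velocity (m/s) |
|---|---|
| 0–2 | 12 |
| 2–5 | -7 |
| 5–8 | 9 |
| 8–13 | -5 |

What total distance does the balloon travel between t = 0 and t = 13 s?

Distance (not displacement) is the total path length: add the absolute areas under v-t.
0–2 s: |12| × 2 = 24 m
2–5 s: |-7| × 3 = 21 m
5–8 s: |9| × 3 = 27 m
8–13 s: |-5| × 5 = 25 m
Total distance = 97 m

97 m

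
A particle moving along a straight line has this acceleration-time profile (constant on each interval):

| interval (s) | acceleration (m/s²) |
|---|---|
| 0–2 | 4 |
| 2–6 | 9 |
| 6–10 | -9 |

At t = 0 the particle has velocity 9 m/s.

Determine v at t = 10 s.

17 m/s

Δv equals the area under the a-t graph; then v = v₀ + Δv.
0–2 s: 4 × 2 = 8 m/s
2–6 s: 9 × 4 = 36 m/s
6–10 s: -9 × 4 = -36 m/s
Δv = 8 m/s, so v(10) = 9 + (8) = 17 m/s.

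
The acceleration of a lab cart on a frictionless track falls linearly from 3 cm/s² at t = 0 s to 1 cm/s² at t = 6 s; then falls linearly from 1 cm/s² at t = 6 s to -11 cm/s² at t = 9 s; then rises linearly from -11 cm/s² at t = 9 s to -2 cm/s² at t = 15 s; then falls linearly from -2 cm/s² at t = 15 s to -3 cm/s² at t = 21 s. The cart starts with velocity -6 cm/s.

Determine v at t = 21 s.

-63 cm/s

Δv equals the area under the a-t graph; then v = v₀ + Δv.
0–6 s: ½(3 + 1)(6) = 12 cm/s
6–9 s: ½(1 + -11)(3) = -15 cm/s
9–15 s: ½(-11 + -2)(6) = -39 cm/s
15–21 s: ½(-2 + -3)(6) = -15 cm/s
Δv = -57 cm/s, so v(21) = -6 + (-57) = -63 cm/s.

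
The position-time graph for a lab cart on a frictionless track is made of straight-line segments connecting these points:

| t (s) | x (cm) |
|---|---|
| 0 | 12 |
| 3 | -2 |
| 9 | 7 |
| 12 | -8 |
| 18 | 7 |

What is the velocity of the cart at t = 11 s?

Velocity is the slope of the x-t graph on 9–12 s: (-8 − 7)/(12 − 9) = -5 cm/s.

-5 cm/s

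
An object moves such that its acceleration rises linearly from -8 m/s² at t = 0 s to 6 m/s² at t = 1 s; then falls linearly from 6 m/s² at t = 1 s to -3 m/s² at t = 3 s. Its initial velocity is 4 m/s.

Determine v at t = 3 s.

6 m/s

Δv equals the area under the a-t graph; then v = v₀ + Δv.
0–1 s: ½(-8 + 6)(1) = -1 m/s
1–3 s: ½(6 + -3)(2) = 3 m/s
Δv = 2 m/s, so v(3) = 4 + (2) = 6 m/s.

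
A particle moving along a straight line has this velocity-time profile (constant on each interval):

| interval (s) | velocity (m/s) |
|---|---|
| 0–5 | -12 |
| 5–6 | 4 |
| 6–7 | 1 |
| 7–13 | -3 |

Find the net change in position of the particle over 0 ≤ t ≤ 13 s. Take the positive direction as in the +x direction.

Displacement is the signed area under the v-t curve.
0–5 s: -12 × 5 = -60 m
5–6 s: 4 × 1 = 4 m
6–7 s: 1 × 1 = 1 m
7–13 s: -3 × 6 = -18 m
Net displacement = -73 m

-73 m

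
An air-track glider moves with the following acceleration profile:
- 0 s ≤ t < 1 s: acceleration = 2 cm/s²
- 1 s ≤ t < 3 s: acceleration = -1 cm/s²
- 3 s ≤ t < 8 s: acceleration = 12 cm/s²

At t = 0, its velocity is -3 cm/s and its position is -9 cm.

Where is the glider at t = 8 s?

On each constant-a segment, Δv = aΔt and Δx = v₀Δt + ½aΔt²; chain segment to segment.
0–1 s: v starts -3 cm/s; Δx = -3·1 + ½·2·1² = -2 cm; v ends -1 cm/s.
1–3 s: v starts -1 cm/s; Δx = -1·2 + ½·-1·2² = -4 cm; v ends -3 cm/s.
3–8 s: v starts -3 cm/s; Δx = -3·5 + ½·12·5² = 135 cm; v ends 57 cm/s.
x(8) = -9 + Σ Δx = 120 cm.

120 cm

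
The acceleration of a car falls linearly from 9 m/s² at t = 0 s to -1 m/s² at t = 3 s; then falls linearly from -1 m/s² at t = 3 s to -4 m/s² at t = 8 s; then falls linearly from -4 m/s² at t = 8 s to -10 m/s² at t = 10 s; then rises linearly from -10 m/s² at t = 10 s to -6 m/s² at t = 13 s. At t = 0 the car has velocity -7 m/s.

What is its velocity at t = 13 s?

Δv equals the area under the a-t graph; then v = v₀ + Δv.
0–3 s: ½(9 + -1)(3) = 12 m/s
3–8 s: ½(-1 + -4)(5) = -12.5 m/s
8–10 s: ½(-4 + -10)(2) = -14 m/s
10–13 s: ½(-10 + -6)(3) = -24 m/s
Δv = -38.5 m/s, so v(13) = -7 + (-38.5) = -45.5 m/s.

-45.5 m/s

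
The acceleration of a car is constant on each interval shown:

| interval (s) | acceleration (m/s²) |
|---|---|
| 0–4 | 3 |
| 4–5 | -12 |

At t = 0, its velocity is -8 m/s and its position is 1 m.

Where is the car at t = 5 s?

-9 m

On each constant-a segment, Δv = aΔt and Δx = v₀Δt + ½aΔt²; chain segment to segment.
0–4 s: v starts -8 m/s; Δx = -8·4 + ½·3·4² = -8 m; v ends 4 m/s.
4–5 s: v starts 4 m/s; Δx = 4·1 + ½·-12·1² = -2 m; v ends -8 m/s.
x(5) = 1 + Σ Δx = -9 m.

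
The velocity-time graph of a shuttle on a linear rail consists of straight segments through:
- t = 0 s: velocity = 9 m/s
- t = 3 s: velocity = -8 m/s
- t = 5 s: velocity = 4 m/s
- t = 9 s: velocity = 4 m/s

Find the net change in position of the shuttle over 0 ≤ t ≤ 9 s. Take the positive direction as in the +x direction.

Net displacement equals the area under the velocity-time graph (areas below the axis count negative).
0–3 s: ½(9 + -8)(3) = 1.5 m
3–5 s: ½(-8 + 4)(2) = -4 m
5–9 s: 4 × 4 = 16 m
Net displacement = 13.5 m

13.5 m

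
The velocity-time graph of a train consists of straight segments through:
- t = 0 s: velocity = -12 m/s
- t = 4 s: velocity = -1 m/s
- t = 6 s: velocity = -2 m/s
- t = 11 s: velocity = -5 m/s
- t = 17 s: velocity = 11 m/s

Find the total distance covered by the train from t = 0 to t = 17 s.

73.875 m

Distance (not displacement) is the total path length: add the absolute areas under v-t.
0–4 s: |½(-12 + -1)(4)| = 26 m
4–6 s: |½(-1 + -2)(2)| = 3 m
6–11 s: |½(-2 + -5)(5)| = 17.5 m
11–17 s: v = 0 at t = 12.875 s; triangle areas 4.6875 + 22.6875 = 27.375 m
Total distance = 73.875 m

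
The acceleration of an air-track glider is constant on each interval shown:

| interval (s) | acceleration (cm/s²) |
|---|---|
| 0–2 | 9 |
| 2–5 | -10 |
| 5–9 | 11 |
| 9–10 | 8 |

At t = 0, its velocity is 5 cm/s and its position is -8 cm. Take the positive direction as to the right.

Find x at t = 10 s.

On each constant-a segment, Δv = aΔt and Δx = v₀Δt + ½aΔt²; chain segment to segment.
0–2 s: v starts 5 cm/s; Δx = 5·2 + ½·9·2² = 28 cm; v ends 23 cm/s.
2–5 s: v starts 23 cm/s; Δx = 23·3 + ½·-10·3² = 24 cm; v ends -7 cm/s.
5–9 s: v starts -7 cm/s; Δx = -7·4 + ½·11·4² = 60 cm; v ends 37 cm/s.
9–10 s: v starts 37 cm/s; Δx = 37·1 + ½·8·1² = 41 cm; v ends 45 cm/s.
x(10) = -8 + Σ Δx = 145 cm.

145 cm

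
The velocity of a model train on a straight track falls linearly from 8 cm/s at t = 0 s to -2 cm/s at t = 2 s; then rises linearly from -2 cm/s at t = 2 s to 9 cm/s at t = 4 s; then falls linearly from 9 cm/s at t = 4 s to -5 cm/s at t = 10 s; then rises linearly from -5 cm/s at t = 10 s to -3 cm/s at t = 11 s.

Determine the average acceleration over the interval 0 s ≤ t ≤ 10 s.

-1.3 cm/s²

Average acceleration = Δv/Δt = (-5 − 8)/(10 − 0) = -1.3 cm/s².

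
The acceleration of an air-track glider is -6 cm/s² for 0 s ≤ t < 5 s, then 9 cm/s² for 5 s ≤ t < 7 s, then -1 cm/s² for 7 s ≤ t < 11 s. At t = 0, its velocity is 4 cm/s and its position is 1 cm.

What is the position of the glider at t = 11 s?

On each constant-a segment, Δv = aΔt and Δx = v₀Δt + ½aΔt²; chain segment to segment.
0–5 s: v starts 4 cm/s; Δx = 4·5 + ½·-6·5² = -55 cm; v ends -26 cm/s.
5–7 s: v starts -26 cm/s; Δx = -26·2 + ½·9·2² = -34 cm; v ends -8 cm/s.
7–11 s: v starts -8 cm/s; Δx = -8·4 + ½·-1·4² = -40 cm; v ends -12 cm/s.
x(11) = 1 + Σ Δx = -128 cm.

-128 cm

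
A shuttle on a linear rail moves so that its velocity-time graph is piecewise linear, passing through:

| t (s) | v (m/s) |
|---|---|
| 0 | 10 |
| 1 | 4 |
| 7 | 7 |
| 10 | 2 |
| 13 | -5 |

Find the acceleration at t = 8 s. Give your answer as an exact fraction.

-5/3 m/s²

Acceleration is the slope of the v-t graph on 7–10 s: (2 − 7)/(10 − 7) = -5/3 m/s².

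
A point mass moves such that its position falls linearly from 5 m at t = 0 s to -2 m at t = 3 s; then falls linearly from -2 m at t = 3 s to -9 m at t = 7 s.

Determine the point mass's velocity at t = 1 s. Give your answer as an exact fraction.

-7/3 m/s

Velocity is the slope of the x-t graph on 0–3 s: (-2 − 5)/(3 − 0) = -7/3 m/s.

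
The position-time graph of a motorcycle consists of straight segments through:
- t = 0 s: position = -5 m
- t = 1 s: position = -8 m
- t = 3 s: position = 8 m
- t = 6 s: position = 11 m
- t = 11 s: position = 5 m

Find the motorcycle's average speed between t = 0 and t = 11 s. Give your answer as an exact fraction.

Average speed = (total path length)/(elapsed time); on a piecewise-linear x-t graph the path length is Σ|Δx|.
0–1 s: |Δx| = |-8 − -5| = 3 m
1–3 s: |Δx| = |8 − -8| = 16 m
3–6 s: |Δx| = |11 − 8| = 3 m
6–11 s: |Δx| = |5 − 11| = 6 m
Total path = 28 m; average speed = 28/11 = 28/11 m/s.

28/11 m/s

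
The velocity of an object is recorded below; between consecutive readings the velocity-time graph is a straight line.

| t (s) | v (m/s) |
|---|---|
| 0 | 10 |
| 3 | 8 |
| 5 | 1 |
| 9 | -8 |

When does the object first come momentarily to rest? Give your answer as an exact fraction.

v changes sign on 5–9 s (from 1 to -8); the graph is linear there, so v = 0 at t = 5 + (-1)·(9 − 5)/(-8 − 1) = 49/9 s.

t = 49/9 s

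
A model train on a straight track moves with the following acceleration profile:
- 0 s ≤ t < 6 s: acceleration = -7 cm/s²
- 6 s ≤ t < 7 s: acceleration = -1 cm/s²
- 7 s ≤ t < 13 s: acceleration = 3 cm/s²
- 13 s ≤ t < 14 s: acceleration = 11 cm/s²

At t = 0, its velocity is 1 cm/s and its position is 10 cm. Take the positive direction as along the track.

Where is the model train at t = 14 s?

-368 cm

On each constant-a segment, Δv = aΔt and Δx = v₀Δt + ½aΔt²; chain segment to segment.
0–6 s: v starts 1 cm/s; Δx = 1·6 + ½·-7·6² = -120 cm; v ends -41 cm/s.
6–7 s: v starts -41 cm/s; Δx = -41·1 + ½·-1·1² = -41.5 cm; v ends -42 cm/s.
7–13 s: v starts -42 cm/s; Δx = -42·6 + ½·3·6² = -198 cm; v ends -24 cm/s.
13–14 s: v starts -24 cm/s; Δx = -24·1 + ½·11·1² = -18.5 cm; v ends -13 cm/s.
x(14) = 10 + Σ Δx = -368 cm.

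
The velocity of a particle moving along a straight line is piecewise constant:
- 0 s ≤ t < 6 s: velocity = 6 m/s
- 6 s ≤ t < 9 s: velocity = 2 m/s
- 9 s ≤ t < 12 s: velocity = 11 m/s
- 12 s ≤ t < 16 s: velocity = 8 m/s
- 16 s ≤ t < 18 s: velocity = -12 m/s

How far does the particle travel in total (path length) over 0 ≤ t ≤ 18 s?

Distance (not displacement) is the total path length: add the absolute areas under v-t.
0–6 s: |6| × 6 = 36 m
6–9 s: |2| × 3 = 6 m
9–12 s: |11| × 3 = 33 m
12–16 s: |8| × 4 = 32 m
16–18 s: |-12| × 2 = 24 m
Total distance = 131 m

131 m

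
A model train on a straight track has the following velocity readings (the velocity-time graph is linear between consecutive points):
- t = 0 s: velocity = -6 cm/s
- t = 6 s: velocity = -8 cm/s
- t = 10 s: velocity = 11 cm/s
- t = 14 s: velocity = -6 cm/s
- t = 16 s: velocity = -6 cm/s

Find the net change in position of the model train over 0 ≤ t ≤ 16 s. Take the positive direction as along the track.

Displacement is the signed area under the v-t curve.
0–6 s: ½(-6 + -8)(6) = -42 cm
6–10 s: ½(-8 + 11)(4) = 6 cm
10–14 s: ½(11 + -6)(4) = 10 cm
14–16 s: -6 × 2 = -12 cm
Net displacement = -38 cm

-38 cm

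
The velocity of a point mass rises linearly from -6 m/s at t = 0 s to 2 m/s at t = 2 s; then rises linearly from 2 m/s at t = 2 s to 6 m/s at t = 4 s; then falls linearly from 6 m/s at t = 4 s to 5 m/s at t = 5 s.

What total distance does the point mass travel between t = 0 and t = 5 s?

Distance (not displacement) is the total path length: add the absolute areas under v-t.
0–2 s: v = 0 at t = 1.5 s; triangle areas 4.5 + 0.5 = 5 m
2–4 s: |½(2 + 6)(2)| = 8 m
4–5 s: |½(6 + 5)(1)| = 5.5 m
Total distance = 18.5 m

18.5 m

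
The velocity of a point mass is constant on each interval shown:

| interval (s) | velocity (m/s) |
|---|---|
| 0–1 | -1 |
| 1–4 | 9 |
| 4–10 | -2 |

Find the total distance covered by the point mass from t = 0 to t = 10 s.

Distance (not displacement) is the total path length: add the absolute areas under v-t.
0–1 s: |-1| × 1 = 1 m
1–4 s: |9| × 3 = 27 m
4–10 s: |-2| × 6 = 12 m
Total distance = 40 m

40 m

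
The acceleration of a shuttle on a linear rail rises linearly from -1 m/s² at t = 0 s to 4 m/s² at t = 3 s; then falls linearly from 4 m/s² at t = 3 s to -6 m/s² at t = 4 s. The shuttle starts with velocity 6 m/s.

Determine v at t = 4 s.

Δv equals the area under the a-t graph; then v = v₀ + Δv.
0–3 s: ½(-1 + 4)(3) = 4.5 m/s
3–4 s: ½(4 + -6)(1) = -1 m/s
Δv = 3.5 m/s, so v(4) = 6 + (3.5) = 9.5 m/s.

9.5 m/s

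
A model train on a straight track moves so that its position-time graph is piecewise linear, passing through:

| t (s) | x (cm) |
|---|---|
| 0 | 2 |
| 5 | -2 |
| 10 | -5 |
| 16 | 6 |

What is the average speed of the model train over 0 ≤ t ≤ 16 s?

Average speed = (total path length)/(elapsed time); on a piecewise-linear x-t graph the path length is Σ|Δx|.
0–5 s: |Δx| = |-2 − 2| = 4 cm
5–10 s: |Δx| = |-5 − -2| = 3 cm
10–16 s: |Δx| = |6 − -5| = 11 cm
Total path = 18 cm; average speed = 18/16 = 1.125 cm/s.

1.125 cm/s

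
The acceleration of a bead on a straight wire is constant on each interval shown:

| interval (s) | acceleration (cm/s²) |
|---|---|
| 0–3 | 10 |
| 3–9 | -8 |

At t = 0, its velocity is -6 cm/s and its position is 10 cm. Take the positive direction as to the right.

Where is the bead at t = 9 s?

37 cm

On each constant-a segment, Δv = aΔt and Δx = v₀Δt + ½aΔt²; chain segment to segment.
0–3 s: v starts -6 cm/s; Δx = -6·3 + ½·10·3² = 27 cm; v ends 24 cm/s.
3–9 s: v starts 24 cm/s; Δx = 24·6 + ½·-8·6² = 0 cm; v ends -24 cm/s.
x(9) = 10 + Σ Δx = 37 cm.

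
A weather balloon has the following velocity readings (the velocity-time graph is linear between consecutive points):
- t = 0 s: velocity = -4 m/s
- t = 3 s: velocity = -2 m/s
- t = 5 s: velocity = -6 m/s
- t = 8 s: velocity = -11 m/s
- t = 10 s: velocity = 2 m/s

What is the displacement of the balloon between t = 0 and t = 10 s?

-51.5 m

Net displacement equals the area under the velocity-time graph (areas below the axis count negative).
0–3 s: ½(-4 + -2)(3) = -9 m
3–5 s: ½(-2 + -6)(2) = -8 m
5–8 s: ½(-6 + -11)(3) = -25.5 m
8–10 s: ½(-11 + 2)(2) = -9 m
Net displacement = -51.5 m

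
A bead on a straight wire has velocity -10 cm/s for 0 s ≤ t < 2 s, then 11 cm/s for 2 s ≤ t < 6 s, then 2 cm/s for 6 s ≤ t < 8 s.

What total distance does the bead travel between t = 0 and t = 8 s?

Distance (not displacement) is the total path length: add the absolute areas under v-t.
0–2 s: |-10| × 2 = 20 cm
2–6 s: |11| × 4 = 44 cm
6–8 s: |2| × 2 = 4 cm
Total distance = 68 cm

68 cm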